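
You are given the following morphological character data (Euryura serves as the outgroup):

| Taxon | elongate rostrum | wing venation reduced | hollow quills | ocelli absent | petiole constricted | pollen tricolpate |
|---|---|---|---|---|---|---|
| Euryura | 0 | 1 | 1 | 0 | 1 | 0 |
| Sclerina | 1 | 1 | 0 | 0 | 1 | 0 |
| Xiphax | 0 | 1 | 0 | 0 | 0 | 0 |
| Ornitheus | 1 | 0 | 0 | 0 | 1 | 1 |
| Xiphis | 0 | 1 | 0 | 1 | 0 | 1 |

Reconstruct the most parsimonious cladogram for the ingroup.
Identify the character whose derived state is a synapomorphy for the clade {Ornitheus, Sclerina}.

Character polarity is set by the outgroup: the derived state is whichever differs from the outgroup's state, so for wing venation reduced, hollow quills, petiole constricted the derived state is '0', and for the remaining characters it is '1'.
elongate rostrum (derived state '1') is shared by Ornitheus and Sclerina — a synapomorphy uniting that clade.
wing venation reduced: derived state '0' in Ornitheus only — an autapomorphy, so it tells us nothing about relationships among taxa.
hollow quills (derived state '0') is shared by all ingroup taxa — unites the whole ingroup.
ocelli absent: derived state '1' in Xiphis only — an autapomorphy, so it tells us nothing about relationships among taxa.
petiole constricted (derived state '0') is shared by Xiphax and Xiphis — a synapomorphy uniting that clade.
pollen tricolpate (state '1') occurs in Ornitheus and Xiphis but conflicts with the nesting implied by the other characters — most parsimoniously interpreted as homoplasy.
Most parsimonious ingroup topology: ((Sclerina,Ornitheus),(Xiphax,Xiphis)).
The clade {Ornitheus, Sclerina} is supported by elongate rostrum: its derived state '1' occurs in exactly those taxa and in no other taxon (including the outgroup).

elongate rostrum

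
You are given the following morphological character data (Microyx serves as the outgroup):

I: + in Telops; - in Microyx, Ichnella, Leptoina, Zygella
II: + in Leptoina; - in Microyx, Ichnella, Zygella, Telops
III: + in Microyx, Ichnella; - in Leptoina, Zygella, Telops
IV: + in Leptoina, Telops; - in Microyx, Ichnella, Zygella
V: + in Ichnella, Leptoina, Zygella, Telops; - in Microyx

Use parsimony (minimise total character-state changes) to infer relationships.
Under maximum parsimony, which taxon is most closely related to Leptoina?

Character polarity is set by the outgroup: the derived state is whichever differs from the outgroup's state, so for III the derived state is '-', and for the remaining characters it is '+'.
I: derived state '+' in Telops only — an autapomorphy, so it tells us nothing about relationships among taxa.
II: derived state '+' in Leptoina only — an autapomorphy, so it tells us nothing about relationships among taxa.
III (derived state '-') is shared by Leptoina, Telops, and Zygella — a synapomorphy uniting that clade.
IV: derived state '+' in Leptoina and Telops only — synapomorphy for {Leptoina, Telops}.
All ingroup taxa share the derived state '+' for V; it defines the ingroup but does not resolve relationships within it.
Most parsimonious ingroup topology: (Ichnella,((Leptoina,Telops),Zygella)).
Leptoina and Telops form a cherry on this tree, so they are sister taxa.

Telops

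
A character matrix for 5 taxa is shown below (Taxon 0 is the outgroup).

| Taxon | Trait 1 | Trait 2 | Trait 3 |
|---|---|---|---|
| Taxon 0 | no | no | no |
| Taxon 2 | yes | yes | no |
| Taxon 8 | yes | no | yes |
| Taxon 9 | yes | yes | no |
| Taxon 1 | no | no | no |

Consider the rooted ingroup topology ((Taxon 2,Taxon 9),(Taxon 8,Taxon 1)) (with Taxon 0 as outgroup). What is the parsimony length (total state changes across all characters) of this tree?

Map each character onto ((Taxon 2,Taxon 9),(Taxon 8,Taxon 1)) (rooted by Taxon 0) and count the minimum state changes it requires (Fitch parsimony):
Trait 1: 2; Trait 2: 1; Trait 3: 1.
Total tree length = 4.

4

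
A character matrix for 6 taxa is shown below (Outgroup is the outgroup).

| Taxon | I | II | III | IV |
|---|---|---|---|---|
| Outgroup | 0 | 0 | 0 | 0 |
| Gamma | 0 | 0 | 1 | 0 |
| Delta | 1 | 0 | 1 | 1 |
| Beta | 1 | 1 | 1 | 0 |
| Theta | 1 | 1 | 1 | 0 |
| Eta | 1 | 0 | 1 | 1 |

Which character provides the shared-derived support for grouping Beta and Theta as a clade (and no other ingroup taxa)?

The outgroup has state '0' for every character, so '1' is the derived state throughout.
I: derived state '1' in Beta, Delta, Eta, and Theta only — synapomorphy for {Beta, Delta, Eta, Theta}.
Only Beta and Theta show the derived state '1' for II, supporting them as a clade.
All ingroup taxa share the derived state '1' for III; it defines the ingroup but does not resolve relationships within it.
IV: derived state '1' in Delta and Eta only — synapomorphy for {Delta, Eta}.
Most parsimonious ingroup topology: (Gamma,((Delta,Eta),(Beta,Theta))).
The clade {Beta, Theta} is supported by II: its derived state '1' occurs in exactly those taxa and in no other taxon (including the outgroup).

II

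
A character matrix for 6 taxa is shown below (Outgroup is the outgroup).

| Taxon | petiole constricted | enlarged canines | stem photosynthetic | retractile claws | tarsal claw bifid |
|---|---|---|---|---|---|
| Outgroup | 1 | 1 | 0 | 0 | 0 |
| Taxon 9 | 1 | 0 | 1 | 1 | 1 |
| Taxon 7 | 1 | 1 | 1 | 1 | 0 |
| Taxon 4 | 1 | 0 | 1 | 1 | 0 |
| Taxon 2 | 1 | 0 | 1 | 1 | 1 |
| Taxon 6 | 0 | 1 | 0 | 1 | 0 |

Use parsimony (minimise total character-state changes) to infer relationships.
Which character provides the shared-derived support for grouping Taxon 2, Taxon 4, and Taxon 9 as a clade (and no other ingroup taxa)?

enlarged canines

Character polarity is set by the outgroup: the derived state is whichever differs from the outgroup's state, so for petiole constricted, enlarged canines the derived state is '0', and for the remaining characters it is '1'.
petiole constricted (derived state '0') is unique to Taxon 6 (autapomorphy; uninformative for grouping).
enlarged canines (derived state '0') is shared by Taxon 2, Taxon 4, and Taxon 9 — a synapomorphy uniting that clade.
stem photosynthetic: derived state '1' in Taxon 2, Taxon 4, Taxon 7, and Taxon 9 only — synapomorphy for {Taxon 2, Taxon 4, Taxon 7, Taxon 9}.
retractile claws (derived state '1') is shared by all ingroup taxa — unites the whole ingroup.
tarsal claw bifid (derived state '1') is shared by Taxon 2 and Taxon 9 — a synapomorphy uniting that clade.
Most parsimonious ingroup topology: ((((Taxon 9,Taxon 2),Taxon 4),Taxon 7),Taxon 6).
The clade {Taxon 2, Taxon 4, Taxon 9} is supported by enlarged canines: its derived state '0' occurs in exactly those taxa and in no other taxon (including the outgroup).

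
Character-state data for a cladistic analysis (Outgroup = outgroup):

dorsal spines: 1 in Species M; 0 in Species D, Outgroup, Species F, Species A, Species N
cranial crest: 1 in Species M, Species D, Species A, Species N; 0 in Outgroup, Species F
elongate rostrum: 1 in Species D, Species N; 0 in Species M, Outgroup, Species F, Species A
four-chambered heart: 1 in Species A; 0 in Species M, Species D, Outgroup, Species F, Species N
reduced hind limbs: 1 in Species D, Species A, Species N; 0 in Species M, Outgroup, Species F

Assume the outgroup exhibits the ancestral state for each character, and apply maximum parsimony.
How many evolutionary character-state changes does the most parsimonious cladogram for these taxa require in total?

The outgroup has state '0' for every character, so '1' is the derived state throughout.
dorsal spines: derived state '1' in Species M only — an autapomorphy, so it tells us nothing about relationships among taxa.
Only Species A, Species D, Species M, and Species N show the derived state '1' for cranial crest, supporting them as a clade.
elongate rostrum: derived state '1' in Species D and Species N only — synapomorphy for {Species D, Species N}.
four-chambered heart (derived state '1') is unique to Species A (autapomorphy; uninformative for grouping).
Only Species A, Species D, and Species N show the derived state '1' for reduced hind limbs, supporting them as a clade.
Most parsimonious ingroup topology: (((Species A,(Species D,Species N)),Species M),Species F).
Changes per character on this tree: dorsal spines: 1; cranial crest: 1; elongate rostrum: 1; four-chambered heart: 1; reduced hind limbs: 1.
Total = 5.

5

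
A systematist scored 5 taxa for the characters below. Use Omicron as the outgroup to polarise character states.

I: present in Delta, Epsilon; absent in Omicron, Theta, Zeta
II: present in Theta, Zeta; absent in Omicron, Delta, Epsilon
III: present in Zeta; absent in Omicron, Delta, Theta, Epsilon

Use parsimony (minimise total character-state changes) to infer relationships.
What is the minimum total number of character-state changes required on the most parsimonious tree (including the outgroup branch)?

The outgroup has state 'absent' for every character, so 'present' is the derived state throughout.
I (derived state 'present') is shared by Delta and Epsilon — a synapomorphy uniting that clade.
II (derived state 'present') is shared by Theta and Zeta — a synapomorphy uniting that clade.
III: derived state 'present' in Zeta only — an autapomorphy, so it tells us nothing about relationships among taxa.
Most parsimonious ingroup topology: ((Delta,Epsilon),(Theta,Zeta)).
Changes per character on this tree: I: 1; II: 1; III: 1.
Total = 3.

3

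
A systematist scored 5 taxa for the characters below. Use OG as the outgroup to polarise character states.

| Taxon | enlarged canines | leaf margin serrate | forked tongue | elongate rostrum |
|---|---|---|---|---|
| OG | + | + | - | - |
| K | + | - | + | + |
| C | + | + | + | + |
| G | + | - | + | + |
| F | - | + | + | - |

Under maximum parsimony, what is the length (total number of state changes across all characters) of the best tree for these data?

Character polarity is set by the outgroup: the derived state is whichever differs from the outgroup's state, so for enlarged canines, leaf margin serrate the derived state is '-', and for the remaining characters it is '+'.
enlarged canines (derived state '-') is unique to F (autapomorphy; uninformative for grouping).
leaf margin serrate: derived state '-' in G and K only — synapomorphy for {G, K}.
forked tongue (derived state '+') is shared by all ingroup taxa — unites the whole ingroup.
elongate rostrum: derived state '+' in C, G, and K only — synapomorphy for {C, G, K}.
Most parsimonious ingroup topology: (((K,G),C),F).
Changes per character on this tree: enlarged canines: 1; leaf margin serrate: 1; forked tongue: 1; elongate rostrum: 1.
Total = 4.

4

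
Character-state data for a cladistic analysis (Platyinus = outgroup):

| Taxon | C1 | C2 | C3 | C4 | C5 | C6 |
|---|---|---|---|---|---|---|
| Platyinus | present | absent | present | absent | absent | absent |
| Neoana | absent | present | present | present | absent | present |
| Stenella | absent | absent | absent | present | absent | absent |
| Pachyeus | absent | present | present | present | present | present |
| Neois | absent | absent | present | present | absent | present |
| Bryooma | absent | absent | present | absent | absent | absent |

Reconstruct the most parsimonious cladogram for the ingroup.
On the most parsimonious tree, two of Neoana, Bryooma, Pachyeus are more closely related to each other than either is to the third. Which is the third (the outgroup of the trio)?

Character polarity is set by the outgroup: the derived state is whichever differs from the outgroup's state, so for C1, C3 the derived state is 'absent', and for the remaining characters it is 'present'.
All ingroup taxa share the derived state 'absent' for C1; it defines the ingroup but does not resolve relationships within it.
C2: derived state 'present' in Neoana and Pachyeus only — synapomorphy for {Neoana, Pachyeus}.
C3: derived state 'absent' in Stenella only — an autapomorphy, so it tells us nothing about relationships among taxa.
C4: derived state 'present' in Neoana, Neois, Pachyeus, and Stenella only — synapomorphy for {Neoana, Neois, Pachyeus, Stenella}.
C5 (derived state 'present') is unique to Pachyeus (autapomorphy; uninformative for grouping).
C6: derived state 'present' in Neoana, Neois, and Pachyeus only — synapomorphy for {Neoana, Neois, Pachyeus}.
Most parsimonious ingroup topology: ((((Neoana,Pachyeus),Neois),Stenella),Bryooma).
Pachyeus and Neoana share a more recent common ancestor with each other than either does with Bryooma, so Bryooma is the least closely related of the three.

Bryooma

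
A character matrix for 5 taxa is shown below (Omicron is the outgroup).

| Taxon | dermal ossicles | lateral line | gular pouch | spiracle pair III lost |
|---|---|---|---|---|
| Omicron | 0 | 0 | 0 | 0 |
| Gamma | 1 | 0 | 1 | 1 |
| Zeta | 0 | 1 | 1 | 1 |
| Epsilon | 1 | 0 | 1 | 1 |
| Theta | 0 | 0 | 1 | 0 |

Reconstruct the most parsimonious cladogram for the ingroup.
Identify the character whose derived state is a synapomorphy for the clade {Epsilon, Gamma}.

dermal ossicles

The outgroup has state '0' for every character, so '1' is the derived state throughout.
dermal ossicles (derived state '1') is shared by Epsilon and Gamma — a synapomorphy uniting that clade.
lateral line (derived state '1') is unique to Zeta (autapomorphy; uninformative for grouping).
gular pouch (derived state '1') is shared by all ingroup taxa — unites the whole ingroup.
spiracle pair III lost (derived state '1') is shared by Epsilon, Gamma, and Zeta — a synapomorphy uniting that clade.
Most parsimonious ingroup topology: (((Gamma,Epsilon),Zeta),Theta).
The clade {Epsilon, Gamma} is supported by dermal ossicles: its derived state '1' occurs in exactly those taxa and in no other taxon (including the outgroup).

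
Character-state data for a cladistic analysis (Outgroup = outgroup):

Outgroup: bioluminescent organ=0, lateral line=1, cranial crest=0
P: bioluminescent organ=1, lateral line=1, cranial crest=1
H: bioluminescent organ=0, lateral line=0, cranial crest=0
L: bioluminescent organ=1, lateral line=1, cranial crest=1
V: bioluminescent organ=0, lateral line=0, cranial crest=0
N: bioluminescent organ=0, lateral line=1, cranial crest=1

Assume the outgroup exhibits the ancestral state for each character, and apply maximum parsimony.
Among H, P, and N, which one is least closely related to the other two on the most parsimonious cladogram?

Character polarity is set by the outgroup: the derived state is whichever differs from the outgroup's state, so for lateral line the derived state is '0', and for the remaining characters it is '1'.
Only L and P show the derived state '1' for bioluminescent organ, supporting them as a clade.
lateral line (derived state '0') is shared by H and V — a synapomorphy uniting that clade.
cranial crest (derived state '1') is shared by L, N, and P — a synapomorphy uniting that clade.
Most parsimonious ingroup topology: (((P,L),N),(H,V)).
P and N share a more recent common ancestor with each other than either does with H, so H is the least closely related of the three.

H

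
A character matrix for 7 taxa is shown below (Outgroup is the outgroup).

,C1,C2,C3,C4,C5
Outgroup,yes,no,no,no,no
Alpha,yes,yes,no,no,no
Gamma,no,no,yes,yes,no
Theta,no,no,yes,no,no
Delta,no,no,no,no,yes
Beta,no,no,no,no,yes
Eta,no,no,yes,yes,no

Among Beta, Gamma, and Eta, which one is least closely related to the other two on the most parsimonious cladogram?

Character polarity is set by the outgroup: the derived state is whichever differs from the outgroup's state, so for C1 the derived state is 'no', and for the remaining characters it is 'yes'.
C1 (derived state 'no') is shared by Beta, Delta, Eta, Gamma, and Theta — a synapomorphy uniting that clade.
C2: derived state 'yes' in Alpha only — an autapomorphy, so it tells us nothing about relationships among taxa.
Only Eta, Gamma, and Theta show the derived state 'yes' for C3, supporting them as a clade.
C4 (derived state 'yes') is shared by Eta and Gamma — a synapomorphy uniting that clade.
C5 (derived state 'yes') is shared by Beta and Delta — a synapomorphy uniting that clade.
Most parsimonious ingroup topology: (Alpha,(((Gamma,Eta),Theta),(Delta,Beta))).
Gamma and Eta share a more recent common ancestor with each other than either does with Beta, so Beta is the least closely related of the three.

Beta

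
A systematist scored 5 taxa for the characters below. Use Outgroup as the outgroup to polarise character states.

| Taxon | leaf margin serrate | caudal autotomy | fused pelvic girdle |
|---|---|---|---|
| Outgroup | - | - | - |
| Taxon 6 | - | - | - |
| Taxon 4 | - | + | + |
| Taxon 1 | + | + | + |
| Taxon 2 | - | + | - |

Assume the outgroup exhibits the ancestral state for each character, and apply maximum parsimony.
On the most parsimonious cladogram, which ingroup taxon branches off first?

Taxon 6

The outgroup has state '-' for every character, so '+' is the derived state throughout.
leaf margin serrate: derived state '+' in Taxon 1 only — an autapomorphy, so it tells us nothing about relationships among taxa.
caudal autotomy: derived state '+' in Taxon 1, Taxon 2, and Taxon 4 only — synapomorphy for {Taxon 1, Taxon 2, Taxon 4}.
fused pelvic girdle: derived state '+' in Taxon 1 and Taxon 4 only — synapomorphy for {Taxon 1, Taxon 4}.
Most parsimonious ingroup topology: (Taxon 6,((Taxon 4,Taxon 1),Taxon 2)).
Taxon 6 is sister to the clade containing all other ingroup taxa, so it is the earliest-diverging (most basal) ingroup lineage.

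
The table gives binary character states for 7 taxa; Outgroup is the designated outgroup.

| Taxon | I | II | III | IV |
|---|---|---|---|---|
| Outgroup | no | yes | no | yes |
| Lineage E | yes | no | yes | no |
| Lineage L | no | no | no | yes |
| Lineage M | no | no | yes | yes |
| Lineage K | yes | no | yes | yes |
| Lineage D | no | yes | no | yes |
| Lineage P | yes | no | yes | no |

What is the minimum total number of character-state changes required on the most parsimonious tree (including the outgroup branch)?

4

Character polarity is set by the outgroup: the derived state is whichever differs from the outgroup's state, so for II, IV the derived state is 'no', and for the remaining characters it is 'yes'.
I (derived state 'yes') is shared by Lineage E, Lineage K, and Lineage P — a synapomorphy uniting that clade.
Only Lineage E, Lineage K, Lineage L, Lineage M, and Lineage P show the derived state 'no' for II, supporting them as a clade.
III (derived state 'yes') is shared by Lineage E, Lineage K, Lineage M, and Lineage P — a synapomorphy uniting that clade.
IV: derived state 'no' in Lineage E and Lineage P only — synapomorphy for {Lineage E, Lineage P}.
Most parsimonious ingroup topology: (((((Lineage E,Lineage P),Lineage K),Lineage M),Lineage L),Lineage D).
Changes per character on this tree: I: 1; II: 1; III: 1; IV: 1.
Total = 4.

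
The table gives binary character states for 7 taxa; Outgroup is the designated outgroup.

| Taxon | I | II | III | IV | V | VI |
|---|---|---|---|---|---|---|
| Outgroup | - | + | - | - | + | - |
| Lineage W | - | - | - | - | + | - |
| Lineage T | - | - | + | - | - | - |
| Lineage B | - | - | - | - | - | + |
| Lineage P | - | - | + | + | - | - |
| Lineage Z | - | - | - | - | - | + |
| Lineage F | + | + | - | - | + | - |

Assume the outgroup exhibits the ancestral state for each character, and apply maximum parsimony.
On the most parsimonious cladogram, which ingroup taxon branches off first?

Character polarity is set by the outgroup: the derived state is whichever differs from the outgroup's state, so for II, V the derived state is '-', and for the remaining characters it is '+'.
I: derived state '+' in Lineage F only — an autapomorphy, so it tells us nothing about relationships among taxa.
Only Lineage B, Lineage P, Lineage T, Lineage W, and Lineage Z show the derived state '-' for II, supporting them as a clade.
III: derived state '+' in Lineage P and Lineage T only — synapomorphy for {Lineage P, Lineage T}.
IV (derived state '+') is unique to Lineage P (autapomorphy; uninformative for grouping).
Only Lineage B, Lineage P, Lineage T, and Lineage Z show the derived state '-' for V, supporting them as a clade.
Only Lineage B and Lineage Z show the derived state '+' for VI, supporting them as a clade.
Most parsimonious ingroup topology: ((Lineage W,((Lineage T,Lineage P),(Lineage B,Lineage Z))),Lineage F).
Lineage F is sister to the clade containing all other ingroup taxa, so it is the earliest-diverging (most basal) ingroup lineage.

Lineage F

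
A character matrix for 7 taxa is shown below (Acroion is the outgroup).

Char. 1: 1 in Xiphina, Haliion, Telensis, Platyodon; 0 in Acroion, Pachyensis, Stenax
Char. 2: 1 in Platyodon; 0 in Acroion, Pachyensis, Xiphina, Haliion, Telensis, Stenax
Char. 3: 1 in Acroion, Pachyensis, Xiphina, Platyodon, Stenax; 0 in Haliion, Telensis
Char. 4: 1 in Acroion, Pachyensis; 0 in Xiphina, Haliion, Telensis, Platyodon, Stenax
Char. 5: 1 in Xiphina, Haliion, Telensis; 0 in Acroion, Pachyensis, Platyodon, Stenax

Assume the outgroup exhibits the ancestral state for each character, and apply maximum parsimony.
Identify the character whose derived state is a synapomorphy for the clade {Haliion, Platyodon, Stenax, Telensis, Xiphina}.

Character polarity is set by the outgroup: the derived state is whichever differs from the outgroup's state, so for Char. 3, Char. 4 the derived state is '0', and for the remaining characters it is '1'.
Only Haliion, Platyodon, Telensis, and Xiphina show the derived state '1' for Char. 1, supporting them as a clade.
Char. 2: derived state '1' in Platyodon only — an autapomorphy, so it tells us nothing about relationships among taxa.
Char. 3 (derived state '0') is shared by Haliion and Telensis — a synapomorphy uniting that clade.
Only Haliion, Platyodon, Stenax, Telensis, and Xiphina show the derived state '0' for Char. 4, supporting them as a clade.
Char. 5 (derived state '1') is shared by Haliion, Telensis, and Xiphina — a synapomorphy uniting that clade.
Most parsimonious ingroup topology: (Pachyensis,(((Xiphina,(Haliion,Telensis)),Platyodon),Stenax)).
The clade {Haliion, Platyodon, Stenax, Telensis, Xiphina} is supported by Char. 4: its derived state '0' occurs in exactly those taxa and in no other taxon (including the outgroup).

Char. 4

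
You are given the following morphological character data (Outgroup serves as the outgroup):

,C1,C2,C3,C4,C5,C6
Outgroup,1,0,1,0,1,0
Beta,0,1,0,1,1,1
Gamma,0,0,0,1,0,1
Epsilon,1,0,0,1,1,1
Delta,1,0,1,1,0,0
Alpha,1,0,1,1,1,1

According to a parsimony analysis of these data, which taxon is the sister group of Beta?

Gamma

Character polarity is set by the outgroup: the derived state is whichever differs from the outgroup's state, so for C1, C3, C5 the derived state is '0', and for the remaining characters it is '1'.
Only Beta and Gamma show the derived state '0' for C1, supporting them as a clade.
C2 (derived state '1') is unique to Beta (autapomorphy; uninformative for grouping).
C3 (derived state '0') is shared by Beta, Epsilon, and Gamma — a synapomorphy uniting that clade.
C4 (derived state '1') is shared by all ingroup taxa — unites the whole ingroup.
C5 (state '0') occurs in Delta and Gamma but conflicts with the nesting implied by the other characters — most parsimoniously interpreted as homoplasy.
Only Alpha, Beta, Epsilon, and Gamma show the derived state '1' for C6, supporting them as a clade.
Most parsimonious ingroup topology: ((((Beta,Gamma),Epsilon),Alpha),Delta).
Beta and Gamma form a cherry on this tree, so they are sister taxa.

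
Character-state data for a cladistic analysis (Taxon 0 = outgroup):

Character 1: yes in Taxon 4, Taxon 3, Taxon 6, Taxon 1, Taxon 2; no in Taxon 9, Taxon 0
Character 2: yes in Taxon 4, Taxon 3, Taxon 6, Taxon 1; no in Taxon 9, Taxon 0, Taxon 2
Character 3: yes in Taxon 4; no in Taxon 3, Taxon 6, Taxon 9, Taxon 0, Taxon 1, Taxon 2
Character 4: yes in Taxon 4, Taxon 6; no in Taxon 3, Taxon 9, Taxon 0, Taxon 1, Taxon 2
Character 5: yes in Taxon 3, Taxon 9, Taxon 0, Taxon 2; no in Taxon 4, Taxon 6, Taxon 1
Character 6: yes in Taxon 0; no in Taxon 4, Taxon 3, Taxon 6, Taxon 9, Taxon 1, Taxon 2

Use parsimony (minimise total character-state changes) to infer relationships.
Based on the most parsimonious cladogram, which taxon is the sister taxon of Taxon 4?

Taxon 6

Character polarity is set by the outgroup: the derived state is whichever differs from the outgroup's state, so for Character 5, Character 6 the derived state is 'no', and for the remaining characters it is 'yes'.
Character 1: derived state 'yes' in Taxon 1, Taxon 2, Taxon 3, Taxon 4, and Taxon 6 only — synapomorphy for {Taxon 1, Taxon 2, Taxon 3, Taxon 4, Taxon 6}.
Character 2 (derived state 'yes') is shared by Taxon 1, Taxon 3, Taxon 4, and Taxon 6 — a synapomorphy uniting that clade.
Character 3 (derived state 'yes') is unique to Taxon 4 (autapomorphy; uninformative for grouping).
Character 4: derived state 'yes' in Taxon 4 and Taxon 6 only — synapomorphy for {Taxon 4, Taxon 6}.
Only Taxon 1, Taxon 4, and Taxon 6 show the derived state 'no' for Character 5, supporting them as a clade.
All ingroup taxa share the derived state 'no' for Character 6; it defines the ingroup but does not resolve relationships within it.
Most parsimonious ingroup topology: (Taxon 9,((((Taxon 4,Taxon 6),Taxon 1),Taxon 3),Taxon 2)).
Taxon 4 and Taxon 6 form a cherry on this tree, so they are sister taxa.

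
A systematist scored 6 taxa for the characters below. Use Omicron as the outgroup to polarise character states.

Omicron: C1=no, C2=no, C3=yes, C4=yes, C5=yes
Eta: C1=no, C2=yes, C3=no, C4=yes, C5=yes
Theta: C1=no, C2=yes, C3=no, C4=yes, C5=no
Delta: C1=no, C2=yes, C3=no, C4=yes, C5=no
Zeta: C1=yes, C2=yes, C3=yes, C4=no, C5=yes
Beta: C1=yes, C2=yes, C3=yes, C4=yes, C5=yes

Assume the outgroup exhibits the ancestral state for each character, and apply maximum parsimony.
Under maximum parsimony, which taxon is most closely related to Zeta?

Character polarity is set by the outgroup: the derived state is whichever differs from the outgroup's state, so for C3, C4, C5 the derived state is 'no', and for the remaining characters it is 'yes'.
Only Beta and Zeta show the derived state 'yes' for C1, supporting them as a clade.
C2 (derived state 'yes') is shared by all ingroup taxa — unites the whole ingroup.
Only Delta, Eta, and Theta show the derived state 'no' for C3, supporting them as a clade.
C4: derived state 'no' in Zeta only — an autapomorphy, so it tells us nothing about relationships among taxa.
Only Delta and Theta show the derived state 'no' for C5, supporting them as a clade.
Most parsimonious ingroup topology: ((Eta,(Theta,Delta)),(Zeta,Beta)).
Zeta and Beta form a cherry on this tree, so they are sister taxa.

Beta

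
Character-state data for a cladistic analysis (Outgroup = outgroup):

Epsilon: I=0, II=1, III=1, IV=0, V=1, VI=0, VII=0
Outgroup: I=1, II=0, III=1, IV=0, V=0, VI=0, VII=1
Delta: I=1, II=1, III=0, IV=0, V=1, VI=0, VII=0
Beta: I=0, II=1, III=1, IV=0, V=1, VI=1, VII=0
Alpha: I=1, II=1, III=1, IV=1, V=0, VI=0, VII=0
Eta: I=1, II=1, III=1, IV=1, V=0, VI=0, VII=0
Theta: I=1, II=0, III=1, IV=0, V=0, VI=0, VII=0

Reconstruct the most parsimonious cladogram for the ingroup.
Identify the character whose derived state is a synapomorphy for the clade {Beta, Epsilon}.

Character polarity is set by the outgroup: the derived state is whichever differs from the outgroup's state, so for I, III, VII the derived state is '0', and for the remaining characters it is '1'.
I (derived state '0') is shared by Beta and Epsilon — a synapomorphy uniting that clade.
Only Alpha, Beta, Delta, Epsilon, and Eta show the derived state '1' for II, supporting them as a clade.
III (derived state '0') is unique to Delta (autapomorphy; uninformative for grouping).
IV (derived state '1') is shared by Alpha and Eta — a synapomorphy uniting that clade.
V: derived state '1' in Beta, Delta, and Epsilon only — synapomorphy for {Beta, Delta, Epsilon}.
VI: derived state '1' in Beta only — an autapomorphy, so it tells us nothing about relationships among taxa.
VII (derived state '0') is shared by all ingroup taxa — unites the whole ingroup.
Most parsimonious ingroup topology: (((Alpha,Eta),((Epsilon,Beta),Delta)),Theta).
The clade {Beta, Epsilon} is supported by I: its derived state '0' occurs in exactly those taxa and in no other taxon (including the outgroup).

I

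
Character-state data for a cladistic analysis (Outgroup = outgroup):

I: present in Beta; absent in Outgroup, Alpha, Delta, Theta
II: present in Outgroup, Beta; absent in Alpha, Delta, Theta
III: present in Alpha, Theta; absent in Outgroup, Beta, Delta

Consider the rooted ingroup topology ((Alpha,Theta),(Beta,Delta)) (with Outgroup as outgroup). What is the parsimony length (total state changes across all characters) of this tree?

Map each character onto ((Alpha,Theta),(Beta,Delta)) (rooted by Outgroup) and count the minimum state changes it requires (Fitch parsimony):
I: 1; II: 2; III: 1.
Total tree length = 4.

4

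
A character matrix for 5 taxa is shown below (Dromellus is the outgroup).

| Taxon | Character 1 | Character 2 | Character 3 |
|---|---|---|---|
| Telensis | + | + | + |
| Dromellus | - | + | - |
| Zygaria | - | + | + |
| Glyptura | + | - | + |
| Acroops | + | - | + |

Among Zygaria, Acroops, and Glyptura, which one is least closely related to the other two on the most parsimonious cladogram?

Zygaria

Character polarity is set by the outgroup: the derived state is whichever differs from the outgroup's state, so for Character 2 the derived state is '-', and for the remaining characters it is '+'.
Only Acroops, Glyptura, and Telensis show the derived state '+' for Character 1, supporting them as a clade.
Only Acroops and Glyptura show the derived state '-' for Character 2, supporting them as a clade.
All ingroup taxa share the derived state '+' for Character 3; it defines the ingroup but does not resolve relationships within it.
Most parsimonious ingroup topology: ((Telensis,(Glyptura,Acroops)),Zygaria).
Glyptura and Acroops share a more recent common ancestor with each other than either does with Zygaria, so Zygaria is the least closely related of the three.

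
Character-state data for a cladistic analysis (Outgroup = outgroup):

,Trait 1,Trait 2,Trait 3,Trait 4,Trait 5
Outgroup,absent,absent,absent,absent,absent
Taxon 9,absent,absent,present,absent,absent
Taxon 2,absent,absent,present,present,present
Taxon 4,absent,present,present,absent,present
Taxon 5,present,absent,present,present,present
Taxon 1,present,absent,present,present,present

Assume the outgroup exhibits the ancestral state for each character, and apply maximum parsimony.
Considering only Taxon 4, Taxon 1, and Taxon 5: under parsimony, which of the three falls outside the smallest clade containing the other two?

The outgroup has state 'absent' for every character, so 'present' is the derived state throughout.
Trait 1: derived state 'present' in Taxon 1 and Taxon 5 only — synapomorphy for {Taxon 1, Taxon 5}.
Trait 2: derived state 'present' in Taxon 4 only — an autapomorphy, so it tells us nothing about relationships among taxa.
All ingroup taxa share the derived state 'present' for Trait 3; it defines the ingroup but does not resolve relationships within it.
Trait 4: derived state 'present' in Taxon 1, Taxon 2, and Taxon 5 only — synapomorphy for {Taxon 1, Taxon 2, Taxon 5}.
Only Taxon 1, Taxon 2, Taxon 4, and Taxon 5 show the derived state 'present' for Trait 5, supporting them as a clade.
Most parsimonious ingroup topology: (Taxon 9,((Taxon 2,(Taxon 5,Taxon 1)),Taxon 4)).
Taxon 1 and Taxon 5 share a more recent common ancestor with each other than either does with Taxon 4, so Taxon 4 is the least closely related of the three.

Taxon 4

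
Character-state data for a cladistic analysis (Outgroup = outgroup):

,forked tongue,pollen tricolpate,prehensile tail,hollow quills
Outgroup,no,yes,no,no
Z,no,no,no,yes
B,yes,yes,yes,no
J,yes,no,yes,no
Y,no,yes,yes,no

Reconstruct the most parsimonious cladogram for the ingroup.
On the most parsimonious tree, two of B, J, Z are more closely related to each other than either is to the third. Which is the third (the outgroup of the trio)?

Z

Character polarity is set by the outgroup: the derived state is whichever differs from the outgroup's state, so for pollen tricolpate the derived state is 'no', and for the remaining characters it is 'yes'.
forked tongue (derived state 'yes') is shared by B and J — a synapomorphy uniting that clade.
pollen tricolpate groups J and Z, which is incompatible with the clades supported by the remaining characters; treating it as convergent (homoplasy) costs fewer steps than any alternative tree.
Only B, J, and Y show the derived state 'yes' for prehensile tail, supporting them as a clade.
hollow quills (derived state 'yes') is unique to Z (autapomorphy; uninformative for grouping).
Most parsimonious ingroup topology: (Z,((B,J),Y)).
B and J share a more recent common ancestor with each other than either does with Z, so Z is the least closely related of the three.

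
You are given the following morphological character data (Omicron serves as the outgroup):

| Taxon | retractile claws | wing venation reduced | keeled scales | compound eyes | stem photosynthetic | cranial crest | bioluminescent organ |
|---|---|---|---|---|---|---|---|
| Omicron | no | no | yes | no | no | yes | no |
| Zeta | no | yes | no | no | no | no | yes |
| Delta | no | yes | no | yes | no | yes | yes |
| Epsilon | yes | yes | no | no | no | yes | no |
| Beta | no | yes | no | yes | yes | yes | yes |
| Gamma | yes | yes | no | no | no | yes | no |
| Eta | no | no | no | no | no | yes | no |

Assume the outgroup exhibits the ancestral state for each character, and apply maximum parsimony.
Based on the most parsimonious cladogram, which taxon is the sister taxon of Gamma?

Epsilon

Character polarity is set by the outgroup: the derived state is whichever differs from the outgroup's state, so for keeled scales, cranial crest the derived state is 'no', and for the remaining characters it is 'yes'.
retractile claws (derived state 'yes') is shared by Epsilon and Gamma — a synapomorphy uniting that clade.
Only Beta, Delta, Epsilon, Gamma, and Zeta show the derived state 'yes' for wing venation reduced, supporting them as a clade.
keeled scales (derived state 'no') is shared by all ingroup taxa — unites the whole ingroup.
compound eyes: derived state 'yes' in Beta and Delta only — synapomorphy for {Beta, Delta}.
stem photosynthetic: derived state 'yes' in Beta only — an autapomorphy, so it tells us nothing about relationships among taxa.
cranial crest (derived state 'no') is unique to Zeta (autapomorphy; uninformative for grouping).
bioluminescent organ: derived state 'yes' in Beta, Delta, and Zeta only — synapomorphy for {Beta, Delta, Zeta}.
Most parsimonious ingroup topology: (((Zeta,(Delta,Beta)),(Epsilon,Gamma)),Eta).
Gamma and Epsilon form a cherry on this tree, so they are sister taxa.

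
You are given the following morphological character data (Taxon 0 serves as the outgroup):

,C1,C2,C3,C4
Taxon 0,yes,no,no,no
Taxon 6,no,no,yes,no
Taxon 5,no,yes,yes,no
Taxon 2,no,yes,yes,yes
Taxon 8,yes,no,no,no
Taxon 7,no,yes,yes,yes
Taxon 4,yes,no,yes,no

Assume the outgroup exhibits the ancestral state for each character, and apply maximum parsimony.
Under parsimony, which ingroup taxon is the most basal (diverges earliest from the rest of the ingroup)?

Character polarity is set by the outgroup: the derived state is whichever differs from the outgroup's state, so for C1 the derived state is 'no', and for the remaining characters it is 'yes'.
C1 (derived state 'no') is shared by Taxon 2, Taxon 5, Taxon 6, and Taxon 7 — a synapomorphy uniting that clade.
C2 (derived state 'yes') is shared by Taxon 2, Taxon 5, and Taxon 7 — a synapomorphy uniting that clade.
Only Taxon 2, Taxon 4, Taxon 5, Taxon 6, and Taxon 7 show the derived state 'yes' for C3, supporting them as a clade.
C4: derived state 'yes' in Taxon 2 and Taxon 7 only — synapomorphy for {Taxon 2, Taxon 7}.
Most parsimonious ingroup topology: (((Taxon 6,(Taxon 5,(Taxon 2,Taxon 7))),Taxon 4),Taxon 8).
Taxon 8 is sister to the clade containing all other ingroup taxa, so it is the earliest-diverging (most basal) ingroup lineage.

Taxon 8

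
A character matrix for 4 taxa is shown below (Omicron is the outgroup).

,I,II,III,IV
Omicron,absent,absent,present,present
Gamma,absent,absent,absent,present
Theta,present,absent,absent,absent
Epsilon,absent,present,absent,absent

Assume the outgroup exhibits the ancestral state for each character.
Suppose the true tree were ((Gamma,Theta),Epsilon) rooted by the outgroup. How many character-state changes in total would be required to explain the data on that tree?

Map each character onto ((Gamma,Theta),Epsilon) (rooted by Omicron) and count the minimum state changes it requires (Fitch parsimony):
I: 1; II: 1; III: 1; IV: 2.
Total tree length = 5.

5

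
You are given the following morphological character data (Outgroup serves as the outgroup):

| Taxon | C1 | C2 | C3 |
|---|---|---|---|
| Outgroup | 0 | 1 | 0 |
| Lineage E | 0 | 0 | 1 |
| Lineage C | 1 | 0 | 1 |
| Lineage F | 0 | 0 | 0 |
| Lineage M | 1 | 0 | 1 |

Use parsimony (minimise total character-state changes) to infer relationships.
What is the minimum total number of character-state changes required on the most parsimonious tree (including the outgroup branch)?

3

Character polarity is set by the outgroup: the derived state is whichever differs from the outgroup's state, so for C2 the derived state is '0', and for the remaining characters it is '1'.
Only Lineage C and Lineage M show the derived state '1' for C1, supporting them as a clade.
C2 (derived state '0') is shared by all ingroup taxa — unites the whole ingroup.
C3: derived state '1' in Lineage C, Lineage E, and Lineage M only — synapomorphy for {Lineage C, Lineage E, Lineage M}.
Most parsimonious ingroup topology: ((Lineage E,(Lineage C,Lineage M)),Lineage F).
Changes per character on this tree: C1: 1; C2: 1; C3: 1.
Total = 3.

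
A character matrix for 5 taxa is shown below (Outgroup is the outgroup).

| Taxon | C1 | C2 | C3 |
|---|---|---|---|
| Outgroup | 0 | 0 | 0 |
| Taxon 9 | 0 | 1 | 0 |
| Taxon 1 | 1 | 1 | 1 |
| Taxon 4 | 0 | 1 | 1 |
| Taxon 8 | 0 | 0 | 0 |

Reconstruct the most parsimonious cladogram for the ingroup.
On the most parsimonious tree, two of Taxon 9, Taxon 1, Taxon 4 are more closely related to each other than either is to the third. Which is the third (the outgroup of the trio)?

Taxon 9

The outgroup has state '0' for every character, so '1' is the derived state throughout.
C1: derived state '1' in Taxon 1 only — an autapomorphy, so it tells us nothing about relationships among taxa.
C2 (derived state '1') is shared by Taxon 1, Taxon 4, and Taxon 9 — a synapomorphy uniting that clade.
C3: derived state '1' in Taxon 1 and Taxon 4 only — synapomorphy for {Taxon 1, Taxon 4}.
Most parsimonious ingroup topology: ((Taxon 9,(Taxon 1,Taxon 4)),Taxon 8).
Taxon 1 and Taxon 4 share a more recent common ancestor with each other than either does with Taxon 9, so Taxon 9 is the least closely related of the three.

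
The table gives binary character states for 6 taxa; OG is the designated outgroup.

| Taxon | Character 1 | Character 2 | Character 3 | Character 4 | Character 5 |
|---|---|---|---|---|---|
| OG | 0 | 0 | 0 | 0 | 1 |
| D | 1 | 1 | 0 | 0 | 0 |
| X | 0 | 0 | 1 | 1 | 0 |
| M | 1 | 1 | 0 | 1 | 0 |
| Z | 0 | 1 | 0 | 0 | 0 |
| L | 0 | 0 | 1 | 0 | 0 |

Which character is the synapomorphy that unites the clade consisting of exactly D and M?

Character polarity is set by the outgroup: the derived state is whichever differs from the outgroup's state, so for Character 5 the derived state is '0', and for the remaining characters it is '1'.
Character 1: derived state '1' in D and M only — synapomorphy for {D, M}.
Only D, M, and Z show the derived state '1' for Character 2, supporting them as a clade.
Character 3: derived state '1' in L and X only — synapomorphy for {L, X}.
Character 4 groups M and X, which is incompatible with the clades supported by the remaining characters; treating it as convergent (homoplasy) costs fewer steps than any alternative tree.
All ingroup taxa share the derived state '0' for Character 5; it defines the ingroup but does not resolve relationships within it.
Most parsimonious ingroup topology: ((Z,(D,M)),(X,L)).
The clade {D, M} is supported by Character 1: its derived state '1' occurs in exactly those taxa and in no other taxon (including the outgroup).

Character 1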